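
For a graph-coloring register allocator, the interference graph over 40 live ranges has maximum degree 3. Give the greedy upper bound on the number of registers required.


Greedy coloring never needs more than (max_degree + 1) colors: when coloring a vertex, at most max_degree neighbors are already colored.
Upper bound = 3 + 1 = 4

4


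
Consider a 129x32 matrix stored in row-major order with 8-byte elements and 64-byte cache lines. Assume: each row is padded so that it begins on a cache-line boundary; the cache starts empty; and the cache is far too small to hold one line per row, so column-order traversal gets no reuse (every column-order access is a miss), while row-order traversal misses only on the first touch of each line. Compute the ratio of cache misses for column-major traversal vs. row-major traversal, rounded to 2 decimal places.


Each row occupies 32 * 8 = 256 bytes and starts on a line boundary, so it spans ceil(256 / 64) = 4 cache lines.
Row-major traversal misses (one per line touched): 129 * ceil(32 * 8 / 64) = 516
Column-major traversal misses (no reuse, every access misses): 129 * 32 = 4128
Ratio = 4128 / 516 = 8.0

8.0


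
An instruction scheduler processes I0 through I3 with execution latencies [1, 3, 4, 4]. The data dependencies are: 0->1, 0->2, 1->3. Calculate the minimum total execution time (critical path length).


Compute longest path through dependency graph: dist(Ik) = max over predecessors of dist + latency(Ik).
dist(I0) = latency 1 = 1
dist(I1) = dist(I0) + 3 = 1 + 3 = 4
dist(I2) = dist(I0) + 4 = 1 + 4 = 5
dist(I3) = dist(I1) + 4 = 4 + 4 = 8
Critical path = max dist = 8

8


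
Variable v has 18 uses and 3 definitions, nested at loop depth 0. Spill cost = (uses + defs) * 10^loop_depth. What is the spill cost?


uses + defs = 18 + 3 = 21
10^0 = 1
Spill cost = 21 * 1 = 21

21


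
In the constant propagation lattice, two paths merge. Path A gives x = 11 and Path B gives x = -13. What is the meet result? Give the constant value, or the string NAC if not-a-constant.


Meet operation: if both paths give the same constant, result is that constant; if they differ, result is NAC (not-a-constant).
Path A: 11, Path B: -13 -> differ
Result: not-a-constant -> NAC

NAC


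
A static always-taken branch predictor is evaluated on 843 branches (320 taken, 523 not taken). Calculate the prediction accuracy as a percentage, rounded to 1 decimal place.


Predictor: always-taken
Correct predictions = 320
Accuracy = 320 / 843 * 100 = 38.0%

38.0


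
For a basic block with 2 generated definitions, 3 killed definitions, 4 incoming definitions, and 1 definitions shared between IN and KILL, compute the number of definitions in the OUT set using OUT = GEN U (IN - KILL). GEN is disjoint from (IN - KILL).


IN - KILL: 4 - 1 = 3 surviving definitions
OUT = GEN + surviving = 2 + 3 = 5

5


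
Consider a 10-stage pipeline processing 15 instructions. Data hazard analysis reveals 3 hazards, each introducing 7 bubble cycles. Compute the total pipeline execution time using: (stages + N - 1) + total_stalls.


Base cycles = 10 + 15 - 1 = 24
Total stalls = 3 * 7 = 21
Total = 24 + 21 = 45

45


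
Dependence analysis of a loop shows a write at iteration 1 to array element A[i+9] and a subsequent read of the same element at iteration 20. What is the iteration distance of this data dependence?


Distance = read iteration - write iteration
= 20 - 1 = 19

19


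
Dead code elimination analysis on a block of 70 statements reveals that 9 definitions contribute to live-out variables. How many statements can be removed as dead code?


Dead code = total statements - live definitions
= 70 - 9 = 61

61


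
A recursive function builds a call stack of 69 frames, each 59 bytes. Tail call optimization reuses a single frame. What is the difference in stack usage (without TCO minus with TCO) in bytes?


Without TCO: 69 * 59 = 4071 bytes
With TCO: reuse 1 frame = 59 bytes
Savings = 4071 - 59 = 4012

4012


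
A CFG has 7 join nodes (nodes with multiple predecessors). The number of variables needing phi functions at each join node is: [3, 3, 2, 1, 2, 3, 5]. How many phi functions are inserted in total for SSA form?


Total phi functions = sum of phi functions at each join node
= 3 + 3 + 2 + 1 + 2 + 3 + 5 = 19

19


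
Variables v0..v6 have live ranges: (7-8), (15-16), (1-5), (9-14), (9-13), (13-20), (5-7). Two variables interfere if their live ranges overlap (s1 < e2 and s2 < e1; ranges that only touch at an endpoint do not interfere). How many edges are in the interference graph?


Check all pairs for overlapping intervals.
Two intervals (s1,e1) and (s2,e2) overlap if s1 < e2 and s2 < e1.
v0 (7-8) vs v1..v6: overlaps none -> 0
v1 (15-16) vs v2..v6: overlaps v5 -> 1
v2 (1-5) vs v3..v6: overlaps none -> 0
v3 (9-14) vs v4..v6: overlaps v4, v5 -> 2
v4 (9-13) vs v5..v6: overlaps none -> 0
v5 (13-20) vs v6: overlaps none -> 0
Total overlapping pairs = 0 + 1 + 0 + 2 + 0 + 0 = 3

3


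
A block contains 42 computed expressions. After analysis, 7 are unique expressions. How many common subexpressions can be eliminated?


CSE count = total expressions - unique expressions
= 42 - 7 = 35

35


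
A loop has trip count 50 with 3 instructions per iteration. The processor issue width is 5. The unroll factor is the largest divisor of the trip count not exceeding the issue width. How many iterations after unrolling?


Largest divisor of 50 <= 5 is 5
New iterations = 50 / 5 = 10

10


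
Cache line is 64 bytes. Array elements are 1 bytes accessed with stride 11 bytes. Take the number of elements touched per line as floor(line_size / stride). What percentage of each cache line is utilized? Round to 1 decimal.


Elements per cache line = floor(64 / 11) = 5
Bytes used = 5 * 1 = 5
Utilization = 5 / 64 * 100 = 7.8%

7.8


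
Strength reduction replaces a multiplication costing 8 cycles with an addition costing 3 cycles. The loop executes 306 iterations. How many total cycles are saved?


Per-iteration saving = 8 - 3 = 5
Total saved = 306 * 5 = 1530

1530


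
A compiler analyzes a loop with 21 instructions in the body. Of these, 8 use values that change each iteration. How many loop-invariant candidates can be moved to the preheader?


Invariant candidates = total - loop-dependent
= 21 - 8 = 13

13


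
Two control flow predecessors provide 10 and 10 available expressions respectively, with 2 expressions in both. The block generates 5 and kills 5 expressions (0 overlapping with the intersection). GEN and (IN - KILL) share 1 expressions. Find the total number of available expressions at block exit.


IN = intersection of predecessors = 2
IN - KILL = 2 - 0 = 2
|OUT| = |GEN| + |IN - KILL| - |GEN ∩ (IN - KILL)| = 5 + 2 - 1 = 6

6


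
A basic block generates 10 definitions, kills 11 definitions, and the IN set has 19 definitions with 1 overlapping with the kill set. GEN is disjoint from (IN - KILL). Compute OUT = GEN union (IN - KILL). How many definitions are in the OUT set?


IN - KILL: 19 - 1 = 18 surviving definitions
OUT = GEN + surviving = 10 + 18 = 28

28


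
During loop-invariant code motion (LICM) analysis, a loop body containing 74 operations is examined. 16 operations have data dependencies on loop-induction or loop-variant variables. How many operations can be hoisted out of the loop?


Invariant candidates = total - loop-dependent
= 74 - 16 = 58

58


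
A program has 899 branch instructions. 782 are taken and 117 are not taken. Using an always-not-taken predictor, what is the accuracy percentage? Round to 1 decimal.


Predictor: always-not-taken
Correct predictions = 117
Accuracy = 117 / 899 * 100 = 13.0%

13.0


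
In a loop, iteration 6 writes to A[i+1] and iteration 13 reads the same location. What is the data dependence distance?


Distance = read iteration - write iteration
= 13 - 6 = 7

7


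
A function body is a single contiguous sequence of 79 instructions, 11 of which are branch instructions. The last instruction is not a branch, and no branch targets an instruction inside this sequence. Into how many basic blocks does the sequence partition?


With no in-sequence branch targets, the leaders are the first instruction plus the instruction after each branch.
Number of basic blocks = branches + 1
= 11 + 1 = 12

12


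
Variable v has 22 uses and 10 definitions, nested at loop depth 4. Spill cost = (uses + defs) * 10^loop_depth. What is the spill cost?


uses + defs = 22 + 10 = 32
10^4 = 10000
Spill cost = 32 * 10000 = 320000

320000


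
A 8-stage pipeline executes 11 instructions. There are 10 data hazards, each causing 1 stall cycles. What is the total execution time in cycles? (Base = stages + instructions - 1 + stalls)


Base cycles = 8 + 11 - 1 = 18
Total stalls = 10 * 1 = 10
Total = 18 + 10 = 28

28


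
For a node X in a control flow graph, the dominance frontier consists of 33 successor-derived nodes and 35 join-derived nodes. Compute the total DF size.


DF(X) = direct successor contributions + join point contributions
= 33 + 35 = 68

68


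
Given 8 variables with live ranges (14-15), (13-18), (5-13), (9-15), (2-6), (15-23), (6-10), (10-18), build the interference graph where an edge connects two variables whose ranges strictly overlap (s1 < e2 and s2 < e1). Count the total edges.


Check all pairs for overlapping intervals.
Two intervals (s1,e1) and (s2,e2) overlap if s1 < e2 and s2 < e1.
v0 (14-15) vs v1..v7: overlaps v1, v3, v7 -> 3
v1 (13-18) vs v2..v7: overlaps v3, v5, v7 -> 3
v2 (5-13) vs v3..v7: overlaps v3, v4, v6, v7 -> 4
v3 (9-15) vs v4..v7: overlaps v6, v7 -> 2
v4 (2-6) vs v5..v7: overlaps none -> 0
v5 (15-23) vs v6..v7: overlaps v7 -> 1
v6 (6-10) vs v7: overlaps none -> 0
Total overlapping pairs = 3 + 3 + 4 + 2 + 0 + 1 + 0 = 13

13


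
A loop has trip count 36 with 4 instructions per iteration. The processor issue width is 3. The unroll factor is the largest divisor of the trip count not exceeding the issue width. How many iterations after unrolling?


Largest divisor of 36 <= 3 is 3
New iterations = 36 / 3 = 12

12


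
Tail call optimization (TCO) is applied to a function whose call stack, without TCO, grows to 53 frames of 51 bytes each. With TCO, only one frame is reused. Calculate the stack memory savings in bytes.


Without TCO: 53 * 51 = 2703 bytes
With TCO: reuse 1 frame = 51 bytes
Savings = 2703 - 51 = 2652

2652


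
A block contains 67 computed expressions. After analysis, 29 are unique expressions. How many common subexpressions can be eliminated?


CSE count = total expressions - unique expressions
= 67 - 29 = 38

38


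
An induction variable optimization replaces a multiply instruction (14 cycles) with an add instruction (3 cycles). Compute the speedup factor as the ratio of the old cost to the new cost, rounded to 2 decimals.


Ratio = mult_cost / add_cost = 14 / 3 = 4.67

4.67


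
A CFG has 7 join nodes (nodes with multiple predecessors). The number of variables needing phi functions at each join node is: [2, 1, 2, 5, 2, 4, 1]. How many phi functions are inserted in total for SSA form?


Total phi functions = sum of phi functions at each join node
= 2 + 1 + 2 + 5 + 2 + 4 + 1 = 17

17


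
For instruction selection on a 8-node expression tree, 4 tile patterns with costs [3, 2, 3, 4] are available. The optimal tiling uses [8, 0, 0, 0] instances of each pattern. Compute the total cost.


Total cost = sum(count_i * cost_i)
= 8*3 + 0*2 + 0*3 + 0*4
= 24

24


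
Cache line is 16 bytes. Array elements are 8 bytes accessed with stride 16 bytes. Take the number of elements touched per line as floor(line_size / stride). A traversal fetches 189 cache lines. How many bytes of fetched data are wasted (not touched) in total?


Elements per line = floor(16 / 16) = 1
Bytes used per line = 1 * 8 = 8
Wasted per line = 16 - 8 = 8
Total wasted = 8 * 189 = 1512

1512


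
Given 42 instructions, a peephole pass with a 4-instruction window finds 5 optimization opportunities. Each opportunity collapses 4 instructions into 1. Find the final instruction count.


Each match removes 3 instructions.
Total removed = 5 * 3 = 15
Remaining = 42 - 15 = 27

27


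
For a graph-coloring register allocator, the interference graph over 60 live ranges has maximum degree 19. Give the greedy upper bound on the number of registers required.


Greedy coloring never needs more than (max_degree + 1) colors: when coloring a vertex, at most max_degree neighbors are already colored.
Upper bound = 19 + 1 = 20

20


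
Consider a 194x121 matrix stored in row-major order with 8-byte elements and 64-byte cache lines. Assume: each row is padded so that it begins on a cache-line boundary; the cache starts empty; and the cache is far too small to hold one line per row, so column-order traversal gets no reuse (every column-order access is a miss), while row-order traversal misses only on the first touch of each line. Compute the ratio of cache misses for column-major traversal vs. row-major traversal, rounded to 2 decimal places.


Each row occupies 121 * 8 = 968 bytes and starts on a line boundary, so it spans ceil(968 / 64) = 16 cache lines.
Row-major traversal misses (one per line touched): 194 * ceil(121 * 8 / 64) = 3104
Column-major traversal misses (no reuse, every access misses): 194 * 121 = 23474
Ratio = 23474 / 3104 = 7.56

7.56


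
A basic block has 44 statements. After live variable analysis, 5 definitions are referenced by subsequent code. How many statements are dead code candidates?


Dead code = total statements - live definitions
= 44 - 5 = 39

39


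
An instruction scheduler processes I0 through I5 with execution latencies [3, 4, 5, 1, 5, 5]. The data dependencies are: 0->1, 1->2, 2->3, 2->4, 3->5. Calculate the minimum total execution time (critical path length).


Compute longest path through dependency graph: dist(Ik) = max over predecessors of dist + latency(Ik).
dist(I0) = latency 3 = 3
dist(I1) = dist(I0) + 4 = 3 + 4 = 7
dist(I2) = dist(I1) + 5 = 7 + 5 = 12
dist(I3) = dist(I2) + 1 = 12 + 1 = 13
dist(I4) = dist(I2) + 5 = 12 + 5 = 17
dist(I5) = dist(I3) + 5 = 13 + 5 = 18
Critical path = max dist = 18

18


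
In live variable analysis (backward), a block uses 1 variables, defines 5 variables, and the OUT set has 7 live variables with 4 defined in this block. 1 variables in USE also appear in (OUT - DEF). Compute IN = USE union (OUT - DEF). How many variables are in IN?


OUT - DEF: 7 - 4 = 3
|IN| = |USE| + |OUT - DEF| - |USE ∩ (OUT - DEF)| = 1 + 3 - 1 = 3

3


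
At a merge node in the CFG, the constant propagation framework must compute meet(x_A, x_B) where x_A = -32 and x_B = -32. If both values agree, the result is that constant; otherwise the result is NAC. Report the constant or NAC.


Meet operation: if both paths give the same constant, result is that constant; if they differ, result is NAC (not-a-constant).
Path A: -32, Path B: -32 -> equal
Result: constant -> -32

-32


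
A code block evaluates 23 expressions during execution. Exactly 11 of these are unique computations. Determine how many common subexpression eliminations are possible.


CSE count = total expressions - unique expressions
= 23 - 11 = 12

12


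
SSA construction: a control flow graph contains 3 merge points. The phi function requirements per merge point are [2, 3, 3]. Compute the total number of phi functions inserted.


Total phi functions = sum of phi functions at each join node
= 2 + 3 + 3 = 8

8


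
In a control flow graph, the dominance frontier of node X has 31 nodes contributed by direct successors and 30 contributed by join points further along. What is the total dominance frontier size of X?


DF(X) = direct successor contributions + join point contributions
= 31 + 30 = 61

61


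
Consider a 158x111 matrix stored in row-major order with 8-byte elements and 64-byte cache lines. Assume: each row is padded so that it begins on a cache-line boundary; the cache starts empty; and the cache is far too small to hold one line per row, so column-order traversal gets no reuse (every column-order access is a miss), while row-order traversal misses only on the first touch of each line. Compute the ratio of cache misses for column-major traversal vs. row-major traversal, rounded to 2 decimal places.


Each row occupies 111 * 8 = 888 bytes and starts on a line boundary, so it spans ceil(888 / 64) = 14 cache lines.
Row-major traversal misses (one per line touched): 158 * ceil(111 * 8 / 64) = 2212
Column-major traversal misses (no reuse, every access misses): 158 * 111 = 17538
Ratio = 17538 / 2212 = 7.93

7.93


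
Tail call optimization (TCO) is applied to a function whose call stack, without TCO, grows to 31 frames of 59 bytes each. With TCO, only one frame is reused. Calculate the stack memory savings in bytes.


Without TCO: 31 * 59 = 1829 bytes
With TCO: reuse 1 frame = 59 bytes
Savings = 1829 - 59 = 1770

1770


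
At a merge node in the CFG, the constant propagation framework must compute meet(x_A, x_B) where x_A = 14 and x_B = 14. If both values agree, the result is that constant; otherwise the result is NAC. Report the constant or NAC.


Meet operation: if both paths give the same constant, result is that constant; if they differ, result is NAC (not-a-constant).
Path A: 14, Path B: 14 -> equal
Result: constant -> 14

14


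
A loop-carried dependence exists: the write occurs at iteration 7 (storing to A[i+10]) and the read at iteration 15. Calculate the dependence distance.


Distance = read iteration - write iteration
= 15 - 7 = 8

8


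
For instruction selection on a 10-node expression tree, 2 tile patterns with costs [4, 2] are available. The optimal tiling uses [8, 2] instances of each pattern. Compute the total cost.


Total cost = sum(count_i * cost_i)
= 8*4 + 2*2
= 36

36


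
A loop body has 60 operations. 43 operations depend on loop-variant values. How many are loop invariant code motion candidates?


Invariant candidates = total - loop-dependent
= 60 - 43 = 17

17


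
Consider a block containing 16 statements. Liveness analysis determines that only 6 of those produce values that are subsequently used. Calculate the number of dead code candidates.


Dead code = total statements - live definitions
= 16 - 6 = 10

10


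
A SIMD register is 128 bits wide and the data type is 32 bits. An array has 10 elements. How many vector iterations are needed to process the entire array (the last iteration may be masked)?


Width = 128 / 32 = 4 elements per vector op
Iterations = ceil(10 / 4) = 3

3


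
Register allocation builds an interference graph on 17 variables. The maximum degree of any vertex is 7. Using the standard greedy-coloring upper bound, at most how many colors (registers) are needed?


Greedy coloring never needs more than (max_degree + 1) colors: when coloring a vertex, at most max_degree neighbors are already colored.
Upper bound = 7 + 1 = 8

8


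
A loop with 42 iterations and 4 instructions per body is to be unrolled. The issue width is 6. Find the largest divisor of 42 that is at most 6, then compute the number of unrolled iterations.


Largest divisor of 42 <= 6 is 6
New iterations = 42 / 6 = 7

7


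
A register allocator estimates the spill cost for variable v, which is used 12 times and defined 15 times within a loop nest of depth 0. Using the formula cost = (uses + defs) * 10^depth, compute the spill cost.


uses + defs = 12 + 15 = 27
10^0 = 1
Spill cost = 27 * 1 = 27

27


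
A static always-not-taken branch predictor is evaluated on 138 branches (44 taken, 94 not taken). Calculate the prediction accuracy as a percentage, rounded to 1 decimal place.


Predictor: always-not-taken
Correct predictions = 94
Accuracy = 94 / 138 * 100 = 68.1%

68.1


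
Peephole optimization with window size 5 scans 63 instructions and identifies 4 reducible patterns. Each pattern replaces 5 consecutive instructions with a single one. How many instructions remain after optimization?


Each match removes 4 instructions.
Total removed = 4 * 4 = 16
Remaining = 63 - 16 = 47

47


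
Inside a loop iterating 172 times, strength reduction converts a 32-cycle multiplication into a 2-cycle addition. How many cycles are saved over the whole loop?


Per-iteration saving = 32 - 2 = 30
Total saved = 172 * 30 = 5160

5160


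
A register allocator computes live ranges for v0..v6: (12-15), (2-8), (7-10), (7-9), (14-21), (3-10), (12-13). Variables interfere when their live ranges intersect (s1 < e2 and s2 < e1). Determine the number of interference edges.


Check all pairs for overlapping intervals.
Two intervals (s1,e1) and (s2,e2) overlap if s1 < e2 and s2 < e1.
v0 (12-15) vs v1..v6: overlaps v4, v6 -> 2
v1 (2-8) vs v2..v6: overlaps v2, v3, v5 -> 3
v2 (7-10) vs v3..v6: overlaps v3, v5 -> 2
v3 (7-9) vs v4..v6: overlaps v5 -> 1
v4 (14-21) vs v5..v6: overlaps none -> 0
v5 (3-10) vs v6: overlaps none -> 0
Total overlapping pairs = 2 + 3 + 2 + 1 + 0 + 0 = 8

8


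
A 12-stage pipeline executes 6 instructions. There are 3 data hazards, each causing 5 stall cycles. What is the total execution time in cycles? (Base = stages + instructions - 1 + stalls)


Base cycles = 12 + 6 - 1 = 17
Total stalls = 3 * 5 = 15
Total = 17 + 15 = 32

32


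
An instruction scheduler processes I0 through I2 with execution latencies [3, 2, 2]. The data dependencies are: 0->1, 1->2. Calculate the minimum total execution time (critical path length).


Compute longest path through dependency graph: dist(Ik) = max over predecessors of dist + latency(Ik).
dist(I0) = latency 3 = 3
dist(I1) = dist(I0) + 2 = 3 + 2 = 5
dist(I2) = dist(I1) + 2 = 5 + 2 = 7
Critical path = max dist = 7

7


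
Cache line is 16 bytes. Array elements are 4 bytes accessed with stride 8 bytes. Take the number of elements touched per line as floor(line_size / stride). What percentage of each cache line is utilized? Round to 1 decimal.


Elements per cache line = floor(16 / 8) = 2
Bytes used = 2 * 4 = 8
Utilization = 8 / 16 * 100 = 50.0%

50.0


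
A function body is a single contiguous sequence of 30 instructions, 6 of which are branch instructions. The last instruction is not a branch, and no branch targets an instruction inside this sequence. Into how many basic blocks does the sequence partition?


With no in-sequence branch targets, the leaders are the first instruction plus the instruction after each branch.
Number of basic blocks = branches + 1
= 6 + 1 = 7

7


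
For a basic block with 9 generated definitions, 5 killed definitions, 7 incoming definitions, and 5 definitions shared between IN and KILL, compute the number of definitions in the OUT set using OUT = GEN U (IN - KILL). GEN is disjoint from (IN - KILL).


IN - KILL: 7 - 5 = 2 surviving definitions
OUT = GEN + surviving = 9 + 2 = 11

11


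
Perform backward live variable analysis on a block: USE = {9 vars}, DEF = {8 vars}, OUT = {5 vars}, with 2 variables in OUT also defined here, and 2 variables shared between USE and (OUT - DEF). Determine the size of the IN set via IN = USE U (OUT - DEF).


OUT - DEF: 5 - 2 = 3
|IN| = |USE| + |OUT - DEF| - |USE ∩ (OUT - DEF)| = 9 + 3 - 2 = 10

10


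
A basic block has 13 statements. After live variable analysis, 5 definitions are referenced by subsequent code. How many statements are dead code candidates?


Dead code = total statements - live definitions
= 13 - 5 = 8

8


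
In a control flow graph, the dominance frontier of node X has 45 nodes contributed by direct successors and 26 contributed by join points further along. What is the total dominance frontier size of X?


DF(X) = direct successor contributions + join point contributions
= 45 + 26 = 71

71


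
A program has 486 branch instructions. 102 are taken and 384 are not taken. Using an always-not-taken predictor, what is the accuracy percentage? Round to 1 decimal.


Predictor: always-not-taken
Correct predictions = 384
Accuracy = 384 / 486 * 100 = 79.0%

79.0


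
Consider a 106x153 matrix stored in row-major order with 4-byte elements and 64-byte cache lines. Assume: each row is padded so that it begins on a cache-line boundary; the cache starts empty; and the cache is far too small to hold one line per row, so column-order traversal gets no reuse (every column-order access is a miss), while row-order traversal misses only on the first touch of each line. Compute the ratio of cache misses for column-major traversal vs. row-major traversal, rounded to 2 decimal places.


Each row occupies 153 * 4 = 612 bytes and starts on a line boundary, so it spans ceil(612 / 64) = 10 cache lines.
Row-major traversal misses (one per line touched): 106 * ceil(153 * 4 / 64) = 1060
Column-major traversal misses (no reuse, every access misses): 106 * 153 = 16218
Ratio = 16218 / 1060 = 15.3

15.3


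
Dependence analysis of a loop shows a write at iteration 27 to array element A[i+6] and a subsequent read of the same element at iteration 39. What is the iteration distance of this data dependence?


Distance = read iteration - write iteration
= 39 - 27 = 12

12


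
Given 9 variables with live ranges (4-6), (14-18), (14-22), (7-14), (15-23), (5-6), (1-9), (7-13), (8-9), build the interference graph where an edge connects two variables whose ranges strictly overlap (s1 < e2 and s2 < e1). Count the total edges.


Check all pairs for overlapping intervals.
Two intervals (s1,e1) and (s2,e2) overlap if s1 < e2 and s2 < e1.
v0 (4-6) vs v1..v8: overlaps v5, v6 -> 2
v1 (14-18) vs v2..v8: overlaps v2, v4 -> 2
v2 (14-22) vs v3..v8: overlaps v4 -> 1
v3 (7-14) vs v4..v8: overlaps v6, v7, v8 -> 3
v4 (15-23) vs v5..v8: overlaps none -> 0
v5 (5-6) vs v6..v8: overlaps v6 -> 1
v6 (1-9) vs v7..v8: overlaps v7, v8 -> 2
v7 (7-13) vs v8: overlaps v8 -> 1
Total overlapping pairs = 2 + 2 + 1 + 3 + 0 + 1 + 2 + 1 = 12

12


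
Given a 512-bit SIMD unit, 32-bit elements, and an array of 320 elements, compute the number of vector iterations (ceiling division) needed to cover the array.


Width = 512 / 32 = 16 elements per vector op
Iterations = ceil(320 / 16) = 20

20


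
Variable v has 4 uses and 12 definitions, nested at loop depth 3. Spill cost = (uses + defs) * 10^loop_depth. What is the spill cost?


uses + defs = 4 + 12 = 16
10^3 = 1000
Spill cost = 16 * 1000 = 16000

16000


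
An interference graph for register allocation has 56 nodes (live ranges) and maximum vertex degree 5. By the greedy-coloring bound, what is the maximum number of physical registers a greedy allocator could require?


Greedy coloring never needs more than (max_degree + 1) colors: when coloring a vertex, at most max_degree neighbors are already colored.
Upper bound = 5 + 1 = 6

6


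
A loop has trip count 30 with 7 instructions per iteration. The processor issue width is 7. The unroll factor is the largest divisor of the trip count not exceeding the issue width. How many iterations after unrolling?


Largest divisor of 30 <= 7 is 6
New iterations = 30 / 6 = 5

5


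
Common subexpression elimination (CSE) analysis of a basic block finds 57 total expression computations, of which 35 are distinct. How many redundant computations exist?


CSE count = total expressions - unique expressions
= 57 - 35 = 22

22


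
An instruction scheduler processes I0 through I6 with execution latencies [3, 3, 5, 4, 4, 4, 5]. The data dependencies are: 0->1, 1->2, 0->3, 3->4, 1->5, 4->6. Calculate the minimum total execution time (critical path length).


Compute longest path through dependency graph: dist(Ik) = max over predecessors of dist + latency(Ik).
dist(I0) = latency 3 = 3
dist(I1) = dist(I0) + 3 = 3 + 3 = 6
dist(I2) = dist(I1) + 5 = 6 + 5 = 11
dist(I3) = dist(I0) + 4 = 3 + 4 = 7
dist(I4) = dist(I3) + 4 = 7 + 4 = 11
dist(I5) = dist(I1) + 4 = 6 + 4 = 10
dist(I6) = dist(I4) + 5 = 11 + 5 = 16
Critical path = max dist = 16

16


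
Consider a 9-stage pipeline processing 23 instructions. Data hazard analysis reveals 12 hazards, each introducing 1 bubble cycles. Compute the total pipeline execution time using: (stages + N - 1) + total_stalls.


Base cycles = 9 + 23 - 1 = 31
Total stalls = 12 * 1 = 12
Total = 31 + 12 = 43

43


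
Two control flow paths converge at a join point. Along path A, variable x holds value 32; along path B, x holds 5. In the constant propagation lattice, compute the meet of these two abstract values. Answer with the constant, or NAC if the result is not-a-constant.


Meet operation: if both paths give the same constant, result is that constant; if they differ, result is NAC (not-a-constant).
Path A: 32, Path B: 5 -> differ
Result: not-a-constant -> NAC

NAC


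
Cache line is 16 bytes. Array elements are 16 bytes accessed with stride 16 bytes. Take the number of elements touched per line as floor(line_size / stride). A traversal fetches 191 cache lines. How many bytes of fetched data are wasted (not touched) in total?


Elements per line = floor(16 / 16) = 1
Bytes used per line = 1 * 16 = 16
Wasted per line = 16 - 16 = 0
Total wasted = 0 * 191 = 0

0


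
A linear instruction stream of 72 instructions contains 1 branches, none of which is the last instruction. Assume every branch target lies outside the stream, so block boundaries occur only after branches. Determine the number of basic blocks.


With no in-sequence branch targets, the leaders are the first instruction plus the instruction after each branch.
Number of basic blocks = branches + 1
= 1 + 1 = 2

2


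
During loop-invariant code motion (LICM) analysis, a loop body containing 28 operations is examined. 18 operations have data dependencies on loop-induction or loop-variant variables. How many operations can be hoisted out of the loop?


Invariant candidates = total - loop-dependent
= 28 - 18 = 10

10


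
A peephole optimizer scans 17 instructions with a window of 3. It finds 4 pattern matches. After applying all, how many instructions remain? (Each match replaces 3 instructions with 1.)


Each match removes 2 instructions.
Total removed = 4 * 2 = 8
Remaining = 17 - 8 = 9

9


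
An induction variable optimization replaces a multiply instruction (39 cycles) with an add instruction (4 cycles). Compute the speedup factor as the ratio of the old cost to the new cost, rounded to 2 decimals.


Ratio = mult_cost / add_cost = 39 / 4 = 9.75

9.75


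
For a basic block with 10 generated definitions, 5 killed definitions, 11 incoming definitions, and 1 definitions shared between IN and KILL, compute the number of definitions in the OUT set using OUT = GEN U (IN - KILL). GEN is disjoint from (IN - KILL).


IN - KILL: 11 - 1 = 10 surviving definitions
OUT = GEN + surviving = 10 + 10 = 20

20


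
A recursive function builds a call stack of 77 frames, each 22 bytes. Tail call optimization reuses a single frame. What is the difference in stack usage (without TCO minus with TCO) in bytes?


Without TCO: 77 * 22 = 1694 bytes
With TCO: reuse 1 frame = 22 bytes
Savings = 1694 - 22 = 1672

1672


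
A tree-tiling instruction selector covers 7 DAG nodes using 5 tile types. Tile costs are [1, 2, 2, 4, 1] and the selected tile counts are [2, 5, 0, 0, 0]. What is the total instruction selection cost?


Total cost = sum(count_i * cost_i)
= 2*1 + 5*2 + 0*2 + 0*4 + 0*1
= 12

12


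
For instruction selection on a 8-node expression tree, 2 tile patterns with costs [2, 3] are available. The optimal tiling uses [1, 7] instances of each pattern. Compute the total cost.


Total cost = sum(count_i * cost_i)
= 1*2 + 7*3
= 23

23


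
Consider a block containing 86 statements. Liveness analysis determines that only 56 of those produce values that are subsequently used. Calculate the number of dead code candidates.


Dead code = total statements - live definitions
= 86 - 56 = 30

30


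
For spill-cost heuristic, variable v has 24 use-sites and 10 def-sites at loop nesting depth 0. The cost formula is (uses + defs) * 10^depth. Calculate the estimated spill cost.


uses + defs = 24 + 10 = 34
10^0 = 1
Spill cost = 34 * 1 = 34

34


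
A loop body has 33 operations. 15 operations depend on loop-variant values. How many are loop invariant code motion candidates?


Invariant candidates = total - loop-dependent
= 33 - 15 = 18

18


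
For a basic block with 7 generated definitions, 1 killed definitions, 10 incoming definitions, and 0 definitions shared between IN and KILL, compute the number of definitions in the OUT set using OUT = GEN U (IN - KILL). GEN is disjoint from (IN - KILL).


IN - KILL: 10 - 0 = 10 surviving definitions
OUT = GEN + surviving = 7 + 10 = 17

17


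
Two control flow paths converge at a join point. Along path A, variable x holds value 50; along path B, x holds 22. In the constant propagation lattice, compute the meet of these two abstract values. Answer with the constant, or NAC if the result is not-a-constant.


Meet operation: if both paths give the same constant, result is that constant; if they differ, result is NAC (not-a-constant).
Path A: 50, Path B: 22 -> differ
Result: not-a-constant -> NAC

NAC


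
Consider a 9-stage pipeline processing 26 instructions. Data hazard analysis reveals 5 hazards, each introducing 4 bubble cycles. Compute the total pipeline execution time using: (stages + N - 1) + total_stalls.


Base cycles = 9 + 26 - 1 = 34
Total stalls = 5 * 4 = 20
Total = 34 + 20 = 54

54


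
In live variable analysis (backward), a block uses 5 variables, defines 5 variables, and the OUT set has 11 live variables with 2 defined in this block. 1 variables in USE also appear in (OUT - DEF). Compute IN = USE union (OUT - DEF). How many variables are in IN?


OUT - DEF: 11 - 2 = 9
|IN| = |USE| + |OUT - DEF| - |USE ∩ (OUT - DEF)| = 5 + 9 - 1 = 13

13


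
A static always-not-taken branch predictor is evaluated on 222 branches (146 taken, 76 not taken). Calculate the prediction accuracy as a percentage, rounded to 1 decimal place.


Predictor: always-not-taken
Correct predictions = 76
Accuracy = 76 / 222 * 100 = 34.2%

34.2


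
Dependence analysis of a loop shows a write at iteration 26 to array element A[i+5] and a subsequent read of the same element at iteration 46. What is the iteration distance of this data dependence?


Distance = read iteration - write iteration
= 46 - 26 = 20

20


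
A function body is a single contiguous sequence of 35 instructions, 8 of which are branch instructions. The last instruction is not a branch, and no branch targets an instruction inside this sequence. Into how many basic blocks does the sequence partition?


With no in-sequence branch targets, the leaders are the first instruction plus the instruction after each branch.
Number of basic blocks = branches + 1
= 8 + 1 = 9

9


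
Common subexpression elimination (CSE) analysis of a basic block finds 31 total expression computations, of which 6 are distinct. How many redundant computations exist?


CSE count = total expressions - unique expressions
= 31 - 6 = 25

25


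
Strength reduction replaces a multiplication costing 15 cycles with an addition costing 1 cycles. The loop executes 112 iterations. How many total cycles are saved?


Per-iteration saving = 15 - 1 = 14
Total saved = 112 * 14 = 1568

1568


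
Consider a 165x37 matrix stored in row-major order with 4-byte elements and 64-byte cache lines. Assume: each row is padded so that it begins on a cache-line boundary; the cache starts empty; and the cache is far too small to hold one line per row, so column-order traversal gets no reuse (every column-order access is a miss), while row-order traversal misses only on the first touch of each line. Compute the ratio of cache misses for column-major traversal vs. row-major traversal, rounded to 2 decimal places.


Each row occupies 37 * 4 = 148 bytes and starts on a line boundary, so it spans ceil(148 / 64) = 3 cache lines.
Row-major traversal misses (one per line touched): 165 * ceil(37 * 4 / 64) = 495
Column-major traversal misses (no reuse, every access misses): 165 * 37 = 6105
Ratio = 6105 / 495 = 12.33

12.33


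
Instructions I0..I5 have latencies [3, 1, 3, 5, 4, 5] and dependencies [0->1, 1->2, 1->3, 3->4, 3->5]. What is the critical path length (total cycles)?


Compute longest path through dependency graph: dist(Ik) = max over predecessors of dist + latency(Ik).
dist(I0) = latency 3 = 3
dist(I1) = dist(I0) + 1 = 3 + 1 = 4
dist(I2) = dist(I1) + 3 = 4 + 3 = 7
dist(I3) = dist(I1) + 5 = 4 + 5 = 9
dist(I4) = dist(I3) + 4 = 9 + 4 = 13
dist(I5) = dist(I3) + 5 = 9 + 5 = 14
Critical path = max dist = 14

14


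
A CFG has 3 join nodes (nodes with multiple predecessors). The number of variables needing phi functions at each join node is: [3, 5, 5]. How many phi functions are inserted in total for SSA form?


Total phi functions = sum of phi functions at each join node
= 3 + 5 + 5 = 13

13


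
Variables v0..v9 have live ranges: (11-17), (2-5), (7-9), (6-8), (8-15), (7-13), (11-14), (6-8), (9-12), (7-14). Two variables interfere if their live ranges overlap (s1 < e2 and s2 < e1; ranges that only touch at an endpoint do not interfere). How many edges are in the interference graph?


Check all pairs for overlapping intervals.
Two intervals (s1,e1) and (s2,e2) overlap if s1 < e2 and s2 < e1.
v0 (11-17) vs v1..v9: overlaps v4, v5, v6, v8, v9 -> 5
v1 (2-5) vs v2..v9: overlaps none -> 0
v2 (7-9) vs v3..v9: overlaps v3, v4, v5, v7, v9 -> 5
v3 (6-8) vs v4..v9: overlaps v5, v7, v9 -> 3
v4 (8-15) vs v5..v9: overlaps v5, v6, v8, v9 -> 4
v5 (7-13) vs v6..v9: overlaps v6, v7, v8, v9 -> 4
v6 (11-14) vs v7..v9: overlaps v8, v9 -> 2
v7 (6-8) vs v8..v9: overlaps v9 -> 1
v8 (9-12) vs v9: overlaps v9 -> 1
Total overlapping pairs = 5 + 0 + 5 + 3 + 4 + 4 + 2 + 1 + 1 = 25

25


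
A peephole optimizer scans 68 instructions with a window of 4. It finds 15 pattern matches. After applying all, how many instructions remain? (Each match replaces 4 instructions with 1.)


Each match removes 3 instructions.
Total removed = 15 * 3 = 45
Remaining = 68 - 45 = 23

23


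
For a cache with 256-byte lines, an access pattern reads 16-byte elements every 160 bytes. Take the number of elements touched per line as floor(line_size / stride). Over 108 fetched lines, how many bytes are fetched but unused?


Elements per line = floor(256 / 160) = 1
Bytes used per line = 1 * 16 = 16
Wasted per line = 256 - 16 = 240
Total wasted = 240 * 108 = 25920

25920


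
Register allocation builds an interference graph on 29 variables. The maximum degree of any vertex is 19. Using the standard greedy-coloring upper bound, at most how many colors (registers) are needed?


Greedy coloring never needs more than (max_degree + 1) colors: when coloring a vertex, at most max_degree neighbors are already colored.
Upper bound = 19 + 1 = 20

20


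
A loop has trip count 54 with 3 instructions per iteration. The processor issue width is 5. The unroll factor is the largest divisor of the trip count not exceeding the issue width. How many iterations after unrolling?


Largest divisor of 54 <= 5 is 3
New iterations = 54 / 3 = 18

18


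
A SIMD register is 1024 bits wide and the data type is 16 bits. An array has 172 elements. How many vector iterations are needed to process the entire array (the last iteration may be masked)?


Width = 1024 / 16 = 64 elements per vector op
Iterations = ceil(172 / 64) = 3

3


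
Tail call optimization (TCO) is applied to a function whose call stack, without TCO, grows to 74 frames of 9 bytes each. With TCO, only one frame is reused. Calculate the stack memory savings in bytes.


Without TCO: 74 * 9 = 666 bytes
With TCO: reuse 1 frame = 9 bytes
Savings = 666 - 9 = 657

657


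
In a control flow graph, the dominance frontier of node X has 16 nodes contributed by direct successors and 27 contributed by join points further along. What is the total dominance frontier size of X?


DF(X) = direct successor contributions + join point contributions
= 16 + 27 = 43

43
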